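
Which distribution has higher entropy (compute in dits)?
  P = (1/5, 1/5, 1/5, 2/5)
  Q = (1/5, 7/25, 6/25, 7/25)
Q

Computing entropies in dits:
H(P) = 0.5786
H(Q) = 0.5981

Distribution Q has higher entropy.

Intuition: The distribution closer to uniform (more spread out) has higher entropy.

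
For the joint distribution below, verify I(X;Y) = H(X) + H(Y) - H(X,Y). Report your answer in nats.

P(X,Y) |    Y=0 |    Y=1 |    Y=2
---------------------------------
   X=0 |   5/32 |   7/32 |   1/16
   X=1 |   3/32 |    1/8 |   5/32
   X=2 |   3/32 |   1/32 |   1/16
I(X;Y) = 0.0638 nats

Mutual information has multiple equivalent forms:
- I(X;Y) = H(X) - H(X|Y)
- I(X;Y) = H(Y) - H(Y|X)
- I(X;Y) = H(X) + H(Y) - H(X,Y)

Computing all quantities:
H(X) = 1.0434, H(Y) = 1.0916, H(X,Y) = 2.0712
H(X|Y) = 0.9795, H(Y|X) = 1.0278

Verification:
H(X) - H(X|Y) = 1.0434 - 0.9795 = 0.0638
H(Y) - H(Y|X) = 1.0916 - 1.0278 = 0.0638
H(X) + H(Y) - H(X,Y) = 1.0434 + 1.0916 - 2.0712 = 0.0638

All forms give I(X;Y) = 0.0638 nats. ✓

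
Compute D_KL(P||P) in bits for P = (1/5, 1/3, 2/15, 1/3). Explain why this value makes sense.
0.0000 bits

KL divergence satisfies the Gibbs inequality: D_KL(P||Q) ≥ 0 for all distributions P, Q.

D_KL(P||Q) = Σ p(x) log(p(x)/q(x))
Each term is p(x) × log_2(p(x)/p(x)) = p(x) × log_2(1) = 0, so the sum is 0.
D_KL(P||Q) = 0.0000 bits

When P = Q, the KL divergence is exactly 0, as there is no 'divergence' between identical distributions.

This non-negativity is a fundamental property: relative entropy cannot be negative because it measures how different Q is from P.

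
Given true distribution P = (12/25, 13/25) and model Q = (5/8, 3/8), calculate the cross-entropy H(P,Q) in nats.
0.7356 nats

Cross-entropy: H(P,Q) = -Σ p(x) log q(x)

Alternatively: H(P,Q) = H(P) + D_KL(P||Q)
H(P) = 0.6923 nats
D_KL(P||Q) = 0.0433 nats

H(P,Q) = 0.6923 + 0.0433 = 0.7356 nats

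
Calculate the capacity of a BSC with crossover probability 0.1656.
0.3525 bits

For a binary symmetric channel (BSC) with error probability p:
Capacity C = 1 - H(p) bits per symbol

where H(p) = -p log₂(p) - (1-p) log₂(1-p) is the binary entropy function.

H(0.1656) = 0.6475 bits
C = 1 - 0.6475 = 0.3525 bits per symbol

This means we can reliably transmit up to 0.3525 bits of information per channel use.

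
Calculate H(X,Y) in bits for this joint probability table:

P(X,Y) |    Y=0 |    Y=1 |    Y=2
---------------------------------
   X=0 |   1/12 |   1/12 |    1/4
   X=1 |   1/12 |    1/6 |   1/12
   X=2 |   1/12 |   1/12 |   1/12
3.0221 bits

Joint entropy is H(X,Y) = -Σ_{x,y} p(x,y) log p(x,y).

Summing over all non-zero entries:
H(X,Y) = -[1/12·log_2(1/12) + 1/12·log_2(1/12) + 1/4·log_2(1/4) + 1/12·log_2(1/12) + 1/6·log_2(1/6) + 1/12·log_2(1/12) + 1/12·log_2(1/12) + 1/12·log_2(1/12) + 1/12·log_2(1/12)]
H(X,Y) = 3.0221 bits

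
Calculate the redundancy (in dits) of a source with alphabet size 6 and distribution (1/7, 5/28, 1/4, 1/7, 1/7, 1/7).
0.0111 dits

Redundancy measures how far a source is from maximum entropy:
R = H_max - H(X)

Maximum entropy for 6 symbols: H_max = log_10(6) = 0.7782 dits
Actual entropy: H(X) = 0.7670 dits
Redundancy: R = 0.7782 - 0.7670 = 0.0111 dits

This redundancy represents potential for compression: the source could be compressed by 0.0111 dits per symbol.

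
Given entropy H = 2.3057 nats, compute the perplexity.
10.0312

Perplexity is e^H (or exp(H) for natural log).

H = 2.3057 nats
Perplexity = e^2.3057 = 10.0312

Interpretation: The model's uncertainty is equivalent to choosing uniformly among 10.0 options.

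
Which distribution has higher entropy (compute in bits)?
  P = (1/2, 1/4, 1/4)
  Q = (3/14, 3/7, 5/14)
Q

Computing entropies in bits:
H(P) = 1.5000
H(Q) = 1.5306

Distribution Q has higher entropy.

Intuition: The distribution closer to uniform (more spread out) has higher entropy.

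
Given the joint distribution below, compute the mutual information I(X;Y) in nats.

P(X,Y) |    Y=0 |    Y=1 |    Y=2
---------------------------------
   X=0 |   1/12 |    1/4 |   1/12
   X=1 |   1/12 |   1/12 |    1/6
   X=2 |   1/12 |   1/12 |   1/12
0.0604 nats

Mutual information: I(X;Y) = H(X) + H(Y) - H(X,Y)

Marginals:
P(X) = (5/12, 1/3, 1/4), H(X) = 1.0776 nats
P(Y) = (1/4, 5/12, 1/3), H(Y) = 1.0776 nats

Joint entropy: H(X,Y) = 2.0947 nats

I(X;Y) = 1.0776 + 1.0776 - 2.0947 = 0.0604 nats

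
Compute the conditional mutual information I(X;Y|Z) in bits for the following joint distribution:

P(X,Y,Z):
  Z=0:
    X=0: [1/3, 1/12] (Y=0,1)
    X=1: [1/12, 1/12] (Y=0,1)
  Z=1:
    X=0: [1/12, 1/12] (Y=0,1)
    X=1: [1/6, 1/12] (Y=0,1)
0.0443 bits

Conditional mutual information: I(X;Y|Z) = H(X|Z) + H(Y|Z) - H(X,Y|Z)

H(Z) = 0.9799
H(X,Z) = 1.8879 → H(X|Z) = 0.9080
H(Y,Z) = 1.8879 → H(Y|Z) = 0.9080
H(X,Y,Z) = 2.7516 → H(X,Y|Z) = 1.7718

I(X;Y|Z) = 0.9080 + 0.9080 - 1.7718 = 0.0443 bits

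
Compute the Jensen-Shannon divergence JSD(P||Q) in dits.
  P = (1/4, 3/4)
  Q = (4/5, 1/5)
0.0697 dits

Jensen-Shannon divergence is:
JSD(P||Q) = 0.5 × D_KL(P||M) + 0.5 × D_KL(Q||M)
where M = 0.5 × (P + Q) is the mixture distribution.

M = 0.5 × (1/4, 3/4) + 0.5 × (4/5, 1/5) = (21/40, 19/40)

D_KL(P||M) = 0.0682 dits
D_KL(Q||M) = 0.0712 dits

JSD(P||Q) = 0.5 × 0.0682 + 0.5 × 0.0712 = 0.0697 dits

Unlike KL divergence, JSD is symmetric and bounded: 0 ≤ JSD ≤ log(2).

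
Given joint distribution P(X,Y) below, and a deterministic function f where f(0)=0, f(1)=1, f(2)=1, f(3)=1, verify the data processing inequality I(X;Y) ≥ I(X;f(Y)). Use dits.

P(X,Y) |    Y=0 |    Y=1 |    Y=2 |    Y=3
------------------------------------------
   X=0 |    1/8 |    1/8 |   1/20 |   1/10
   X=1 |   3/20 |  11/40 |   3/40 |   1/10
I(X;Y) = 0.0054, I(X;f(Y)) = 0.0010, inequality holds: 0.0054 ≥ 0.0010

Data Processing Inequality: For any Markov chain X → Y → Z, we have I(X;Y) ≥ I(X;Z).

Here Z = f(Y) is a deterministic function of Y, forming X → Y → Z.

Original I(X;Y) = 0.0054 dits

After applying f:
P(X,Z) where Z=f(Y):
- P(X,Z=0) = P(X,Y=0)
- P(X,Z=1) = P(X,Y=1) + P(X,Y=2) + P(X,Y=3)

I(X;Z) = I(X;f(Y)) = 0.0010 dits

Verification: 0.0054 ≥ 0.0010 ✓

Information cannot be created by processing; the function f can only lose information about X.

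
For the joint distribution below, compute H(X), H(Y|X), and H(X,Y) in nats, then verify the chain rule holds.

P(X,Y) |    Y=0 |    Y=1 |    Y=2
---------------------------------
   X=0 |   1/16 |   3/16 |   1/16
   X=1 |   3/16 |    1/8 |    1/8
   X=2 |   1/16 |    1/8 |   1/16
H(X,Y) = 2.1007, H(X) = 1.0717, H(Y|X) = 1.0289 (all in nats)

Chain rule: H(X,Y) = H(X) + H(Y|X)

Left side — joint entropy directly:
H(X,Y) = -Σ p(x,y) log p(x,y) = 2.1007 nats

Right side — compute H(Y|X) from the conditional distributions:
P(X) = (5/16, 7/16, 1/4), so H(X) = 1.0717 nats
H(Y|X) = Σ_x P(X=x) · H(Y|X=x):
  P(Y|X=0) = (1/5, 3/5, 1/5), H(Y|X=0) = 0.9503, weight P(X=0) = 5/16
  P(Y|X=1) = (3/7, 2/7, 2/7), H(Y|X=1) = 1.0790, weight P(X=1) = 7/16
  P(Y|X=2) = (1/4, 1/2, 1/4), H(Y|X=2) = 1.0397, weight P(X=2) = 1/4
H(Y|X) = 1.0289 nats

H(X) + H(Y|X) = 1.0717 + 1.0289 = 2.1007 nats

Both sides equal 2.1007 nats. ✓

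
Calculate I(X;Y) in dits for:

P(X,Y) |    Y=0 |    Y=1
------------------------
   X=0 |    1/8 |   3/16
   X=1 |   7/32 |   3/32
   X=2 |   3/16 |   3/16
0.0131 dits

Mutual information: I(X;Y) = H(X) + H(Y) - H(X,Y)

Marginals:
P(X) = (5/16, 5/16, 3/8), H(X) = 0.4755 dits
P(Y) = (17/32, 15/32), H(Y) = 0.3002 dits

Joint entropy: H(X,Y) = 0.7626 dits

I(X;Y) = 0.4755 + 0.3002 - 0.7626 = 0.0131 dits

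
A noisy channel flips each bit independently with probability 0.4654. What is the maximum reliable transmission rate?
0.0035 bits

For a binary symmetric channel (BSC) with error probability p:
Capacity C = 1 - H(p) bits per symbol

where H(p) = -p log₂(p) - (1-p) log₂(1-p) is the binary entropy function.

H(0.4654) = 0.9965 bits
C = 1 - 0.9965 = 0.0035 bits per symbol

This means we can reliably transmit up to 0.0035 bits of information per channel use.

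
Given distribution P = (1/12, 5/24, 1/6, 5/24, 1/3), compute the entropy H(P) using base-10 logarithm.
0.6625 dits

Shannon entropy is H(X) = -Σ p(x) log p(x).

For P = (1/12, 5/24, 1/6, 5/24, 1/3):
H = -1/12 × log_10(1/12) -5/24 × log_10(5/24) -1/6 × log_10(1/6) -5/24 × log_10(5/24) -1/3 × log_10(1/3)
H = 0.6625 dits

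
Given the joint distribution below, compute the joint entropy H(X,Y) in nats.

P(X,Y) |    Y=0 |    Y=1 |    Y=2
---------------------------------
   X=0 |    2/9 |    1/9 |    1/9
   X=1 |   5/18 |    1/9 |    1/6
1.7211 nats

Joint entropy is H(X,Y) = -Σ_{x,y} p(x,y) log p(x,y).

Summing over all non-zero entries:
H(X,Y) = -[2/9·log_e(2/9) + 1/9·log_e(1/9) + 1/9·log_e(1/9) + 5/18·log_e(5/18) + 1/9·log_e(1/9) + 1/6·log_e(1/6)]
H(X,Y) = 1.7211 nats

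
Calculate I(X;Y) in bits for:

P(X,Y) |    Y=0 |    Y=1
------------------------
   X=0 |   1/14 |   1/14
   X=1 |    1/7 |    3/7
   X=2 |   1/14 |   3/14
0.0249 bits

Mutual information: I(X;Y) = H(X) + H(Y) - H(X,Y)

Marginals:
P(X) = (1/7, 4/7, 2/7), H(X) = 1.3788 bits
P(Y) = (2/7, 5/7), H(Y) = 0.8631 bits

Joint entropy: H(X,Y) = 2.2170 bits

I(X;Y) = 1.3788 + 0.8631 - 2.2170 = 0.0249 bits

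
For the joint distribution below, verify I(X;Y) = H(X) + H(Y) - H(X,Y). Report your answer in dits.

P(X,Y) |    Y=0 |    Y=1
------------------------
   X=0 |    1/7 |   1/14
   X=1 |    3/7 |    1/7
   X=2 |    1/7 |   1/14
I(X;Y) = 0.0018 dits

Mutual information has multiple equivalent forms:
- I(X;Y) = H(X) - H(X|Y)
- I(X;Y) = H(Y) - H(Y|X)
- I(X;Y) = H(X) + H(Y) - H(X,Y)

Computing all quantities:
H(X) = 0.4256, H(Y) = 0.2598, H(X,Y) = 0.6836
H(X|Y) = 0.4238, H(Y|X) = 0.2580

Verification:
H(X) - H(X|Y) = 0.4256 - 0.4238 = 0.0018
H(Y) - H(Y|X) = 0.2598 - 0.2580 = 0.0018
H(X) + H(Y) - H(X,Y) = 0.4256 + 0.2598 - 0.6836 = 0.0018

All forms give I(X;Y) = 0.0018 dits. ✓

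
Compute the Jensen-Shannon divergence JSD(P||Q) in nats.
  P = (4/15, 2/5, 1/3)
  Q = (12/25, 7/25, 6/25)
0.0246 nats

Jensen-Shannon divergence is:
JSD(P||Q) = 0.5 × D_KL(P||M) + 0.5 × D_KL(Q||M)
where M = 0.5 × (P + Q) is the mixture distribution.

M = 0.5 × (4/15, 2/5, 1/3) + 0.5 × (12/25, 7/25, 6/25) = (0.373333, 0.34, 0.286667)

D_KL(P||M) = 0.0256 nats
D_KL(Q||M) = 0.0236 nats

JSD(P||Q) = 0.5 × 0.0256 + 0.5 × 0.0236 = 0.0246 nats

Unlike KL divergence, JSD is symmetric and bounded: 0 ≤ JSD ≤ log(2).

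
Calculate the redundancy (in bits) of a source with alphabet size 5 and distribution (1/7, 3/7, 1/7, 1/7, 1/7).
0.1938 bits

Redundancy measures how far a source is from maximum entropy:
R = H_max - H(X)

Maximum entropy for 5 symbols: H_max = log_2(5) = 2.3219 bits
Actual entropy: H(X) = 2.1281 bits
Redundancy: R = 2.3219 - 2.1281 = 0.1938 bits

This redundancy represents potential for compression: the source could be compressed by 0.1938 bits per symbol.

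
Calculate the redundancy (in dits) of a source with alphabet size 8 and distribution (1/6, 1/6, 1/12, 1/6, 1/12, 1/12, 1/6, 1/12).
0.0246 dits

Redundancy measures how far a source is from maximum entropy:
R = H_max - H(X)

Maximum entropy for 8 symbols: H_max = log_10(8) = 0.9031 dits
Actual entropy: H(X) = 0.8785 dits
Redundancy: R = 0.9031 - 0.8785 = 0.0246 dits

This redundancy represents potential for compression: the source could be compressed by 0.0246 dits per symbol.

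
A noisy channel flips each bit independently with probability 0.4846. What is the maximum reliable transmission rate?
0.0007 bits

For a binary symmetric channel (BSC) with error probability p:
Capacity C = 1 - H(p) bits per symbol

where H(p) = -p log₂(p) - (1-p) log₂(1-p) is the binary entropy function.

H(0.4846) = 0.9993 bits
C = 1 - 0.9993 = 0.0007 bits per symbol

This means we can reliably transmit up to 0.0007 bits of information per channel use.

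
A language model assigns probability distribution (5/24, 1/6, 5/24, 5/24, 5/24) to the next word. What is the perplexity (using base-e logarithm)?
4.9819

Perplexity is e^H (or exp(H) for natural log).

First, H = -Σ p log p = 1.6058 nats
Perplexity = e^1.6058 = 4.9819

Interpretation: The model's uncertainty is equivalent to choosing uniformly among 5.0 options.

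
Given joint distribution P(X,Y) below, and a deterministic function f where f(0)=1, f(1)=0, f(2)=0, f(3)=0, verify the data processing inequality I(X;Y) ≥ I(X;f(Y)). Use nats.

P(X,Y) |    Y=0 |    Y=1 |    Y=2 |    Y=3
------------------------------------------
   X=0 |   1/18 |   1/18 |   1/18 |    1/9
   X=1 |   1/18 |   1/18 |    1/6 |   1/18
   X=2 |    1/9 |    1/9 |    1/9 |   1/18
I(X;Y) = 0.0590, I(X;f(Y)) = 0.0079, inequality holds: 0.0590 ≥ 0.0079

Data Processing Inequality: For any Markov chain X → Y → Z, we have I(X;Y) ≥ I(X;Z).

Here Z = f(Y) is a deterministic function of Y, forming X → Y → Z.

Original I(X;Y) = 0.0590 nats

After applying f:
P(X,Z) where Z=f(Y):
- P(X,Z=0) = P(X,Y=1) + P(X,Y=2) + P(X,Y=3)
- P(X,Z=1) = P(X,Y=0)

I(X;Z) = I(X;f(Y)) = 0.0079 nats

Verification: 0.0590 ≥ 0.0079 ✓

Information cannot be created by processing; the function f can only lose information about X.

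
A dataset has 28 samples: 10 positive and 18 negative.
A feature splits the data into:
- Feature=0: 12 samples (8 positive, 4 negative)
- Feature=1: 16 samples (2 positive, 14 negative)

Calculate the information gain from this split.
0.2361 bits

Information Gain = H(Y) - H(Y|Feature)

Before split:
P(positive) = 10/28 = 0.3571
H(Y) = 0.9403 bits

After split:
Feature=0: H = 0.9183 bits (weight = 12/28)
Feature=1: H = 0.5436 bits (weight = 16/28)
H(Y|Feature) = (12/28)×0.9183 + (16/28)×0.5436 = 0.7042 bits

Information Gain = 0.9403 - 0.7042 = 0.2361 bits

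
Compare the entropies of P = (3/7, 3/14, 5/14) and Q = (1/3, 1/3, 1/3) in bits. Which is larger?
Q

Computing entropies in bits:
H(P) = 1.5306
H(Q) = 1.5850

Distribution Q has higher entropy.

Intuition: The distribution closer to uniform (more spread out) has higher entropy.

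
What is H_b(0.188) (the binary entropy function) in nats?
0.4833 nats

The binary entropy function is:
H(p) = -p log(p) - (1-p) log(1-p)

H(0.188) = -0.188 × log_e(0.188) - 0.812 × log_e(0.812)
H(0.188) = 0.4833 nats

Note: Binary entropy is maximized at p=0.5 (H=1 bit) and minimized at p=0 or p=1 (H=0).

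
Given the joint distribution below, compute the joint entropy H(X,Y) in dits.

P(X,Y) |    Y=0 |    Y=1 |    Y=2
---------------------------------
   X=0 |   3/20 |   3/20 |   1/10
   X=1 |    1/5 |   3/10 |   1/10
0.7438 dits

Joint entropy is H(X,Y) = -Σ_{x,y} p(x,y) log p(x,y).

Summing over all non-zero entries:
H(X,Y) = -[3/20·log_10(3/20) + 3/20·log_10(3/20) + 1/10·log_10(1/10) + 1/5·log_10(1/5) + 3/10·log_10(3/10) + 1/10·log_10(1/10)]
H(X,Y) = 0.7438 dits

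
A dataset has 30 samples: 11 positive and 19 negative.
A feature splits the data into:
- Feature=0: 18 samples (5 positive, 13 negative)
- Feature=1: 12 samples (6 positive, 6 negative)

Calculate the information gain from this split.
0.0366 bits

Information Gain = H(Y) - H(Y|Feature)

Before split:
P(positive) = 11/30 = 0.3667
H(Y) = 0.9481 bits

After split:
Feature=0: H = 0.8524 bits (weight = 18/30)
Feature=1: H = 1.0000 bits (weight = 12/30)
H(Y|Feature) = (18/30)×0.8524 + (12/30)×1.0000 = 0.9114 bits

Information Gain = 0.9481 - 0.9114 = 0.0366 bits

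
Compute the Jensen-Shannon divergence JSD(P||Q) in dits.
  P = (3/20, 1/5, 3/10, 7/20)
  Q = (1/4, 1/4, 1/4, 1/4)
0.0057 dits

Jensen-Shannon divergence is:
JSD(P||Q) = 0.5 × D_KL(P||M) + 0.5 × D_KL(Q||M)
where M = 0.5 × (P + Q) is the mixture distribution.

M = 0.5 × (3/20, 1/5, 3/10, 7/20) + 0.5 × (1/4, 1/4, 1/4, 1/4) = (1/5, 9/40, 11/40, 3/10)

D_KL(P||M) = 0.0058 dits
D_KL(Q||M) = 0.0055 dits

JSD(P||Q) = 0.5 × 0.0058 + 0.5 × 0.0055 = 0.0057 dits

Unlike KL divergence, JSD is symmetric and bounded: 0 ≤ JSD ≤ log(2).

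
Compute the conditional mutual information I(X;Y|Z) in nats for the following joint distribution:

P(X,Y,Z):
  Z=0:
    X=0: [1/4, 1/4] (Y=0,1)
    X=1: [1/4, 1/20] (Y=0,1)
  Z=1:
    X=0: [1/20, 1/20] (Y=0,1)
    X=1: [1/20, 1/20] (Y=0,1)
0.0475 nats

Conditional mutual information: I(X;Y|Z) = H(X|Z) + H(Y|Z) - H(X,Y|Z)

H(Z) = 0.5004
H(X,Z) = 1.1683 → H(X|Z) = 0.6679
H(Y,Z) = 1.1683 → H(Y|Z) = 0.6679
H(X,Y,Z) = 1.7887 → H(X,Y|Z) = 1.2883

I(X;Y|Z) = 0.6679 + 0.6679 - 1.2883 = 0.0475 nats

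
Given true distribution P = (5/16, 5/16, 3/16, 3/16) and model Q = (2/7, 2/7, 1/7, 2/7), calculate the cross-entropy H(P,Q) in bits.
1.9949 bits

Cross-entropy: H(P,Q) = -Σ p(x) log q(x)

Alternatively: H(P,Q) = H(P) + D_KL(P||Q)
H(P) = 1.9544 bits
D_KL(P||Q) = 0.0404 bits

H(P,Q) = 1.9544 + 0.0404 = 1.9949 bits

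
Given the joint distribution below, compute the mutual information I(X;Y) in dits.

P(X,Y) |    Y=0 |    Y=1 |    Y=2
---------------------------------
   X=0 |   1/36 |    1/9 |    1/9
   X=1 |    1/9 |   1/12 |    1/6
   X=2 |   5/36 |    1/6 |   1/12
0.0241 dits

Mutual information: I(X;Y) = H(X) + H(Y) - H(X,Y)

Marginals:
P(X) = (1/4, 13/36, 7/18), H(X) = 0.4698 dits
P(Y) = (5/18, 13/36, 13/36), H(Y) = 0.4740 dits

Joint entropy: H(X,Y) = 0.9196 dits

I(X;Y) = 0.4698 + 0.4740 - 0.9196 = 0.0241 dits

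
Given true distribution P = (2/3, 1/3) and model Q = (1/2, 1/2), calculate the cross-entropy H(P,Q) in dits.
0.3010 dits

Cross-entropy: H(P,Q) = -Σ p(x) log q(x)

Alternatively: H(P,Q) = H(P) + D_KL(P||Q)
H(P) = 0.2764 dits
D_KL(P||Q) = 0.0246 dits

H(P,Q) = 0.2764 + 0.0246 = 0.3010 dits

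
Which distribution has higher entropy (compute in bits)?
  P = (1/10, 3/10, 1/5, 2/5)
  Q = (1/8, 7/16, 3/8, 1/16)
P

Computing entropies in bits:
H(P) = 1.8464
H(Q) = 1.6774

Distribution P has higher entropy.

Intuition: The distribution closer to uniform (more spread out) has higher entropy.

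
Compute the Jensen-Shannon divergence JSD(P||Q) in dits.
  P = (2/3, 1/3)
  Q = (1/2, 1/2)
0.0062 dits

Jensen-Shannon divergence is:
JSD(P||Q) = 0.5 × D_KL(P||M) + 0.5 × D_KL(Q||M)
where M = 0.5 × (P + Q) is the mixture distribution.

M = 0.5 × (2/3, 1/3) + 0.5 × (1/2, 1/2) = (7/12, 5/12)

D_KL(P||M) = 0.0064 dits
D_KL(Q||M) = 0.0061 dits

JSD(P||Q) = 0.5 × 0.0064 + 0.5 × 0.0061 = 0.0062 dits

Unlike KL divergence, JSD is symmetric and bounded: 0 ≤ JSD ≤ log(2).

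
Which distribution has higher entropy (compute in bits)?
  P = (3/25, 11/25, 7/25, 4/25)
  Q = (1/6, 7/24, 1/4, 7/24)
Q

Computing entropies in bits:
H(P) = 1.8255
H(Q) = 1.9678

Distribution Q has higher entropy.

Intuition: The distribution closer to uniform (more spread out) has higher entropy.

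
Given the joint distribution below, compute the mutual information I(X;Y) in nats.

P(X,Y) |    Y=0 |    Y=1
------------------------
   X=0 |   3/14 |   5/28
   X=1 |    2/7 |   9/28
0.0027 nats

Mutual information: I(X;Y) = H(X) + H(Y) - H(X,Y)

Marginals:
P(X) = (11/28, 17/28), H(X) = 0.6700 nats
P(Y) = (1/2, 1/2), H(Y) = 0.6931 nats

Joint entropy: H(X,Y) = 1.3605 nats

I(X;Y) = 0.6700 + 0.6931 - 1.3605 = 0.0027 nats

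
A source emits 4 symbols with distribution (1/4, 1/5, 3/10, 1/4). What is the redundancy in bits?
0.0145 bits

Redundancy measures how far a source is from maximum entropy:
R = H_max - H(X)

Maximum entropy for 4 symbols: H_max = log_2(4) = 2.0000 bits
Actual entropy: H(X) = 1.9855 bits
Redundancy: R = 2.0000 - 1.9855 = 0.0145 bits

This redundancy represents potential for compression: the source could be compressed by 0.0145 bits per symbol.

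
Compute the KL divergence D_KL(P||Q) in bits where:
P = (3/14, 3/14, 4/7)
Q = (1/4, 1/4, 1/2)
0.0148 bits

KL divergence: D_KL(P||Q) = Σ p(x) log(p(x)/q(x))

Computing term by term:
  x=0: 3/14 × log_2[(3/14)/(1/4)] = 3/14 × -0.2224 = -0.0477
  x=1: 3/14 × log_2[(3/14)/(1/4)] = 3/14 × -0.2224 = -0.0477
  x=2: 4/7 × log_2[(4/7)/(1/2)] = 4/7 × 0.1926 = 0.1101

D_KL(P||Q) = 0.0148 bits

Note: KL divergence is always non-negative and equals 0 iff P = Q.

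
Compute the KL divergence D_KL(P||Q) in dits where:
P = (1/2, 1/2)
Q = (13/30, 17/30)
0.0039 dits

KL divergence: D_KL(P||Q) = Σ p(x) log(p(x)/q(x))

Computing term by term:
  x=0: 1/2 × log_10[(1/2)/(13/30)] = 1/2 × 0.0621 = 0.0311
  x=1: 1/2 × log_10[(1/2)/(17/30)] = 1/2 × -0.0544 = -0.0272

D_KL(P||Q) = 0.0039 dits

Note: KL divergence is always non-negative and equals 0 iff P = Q.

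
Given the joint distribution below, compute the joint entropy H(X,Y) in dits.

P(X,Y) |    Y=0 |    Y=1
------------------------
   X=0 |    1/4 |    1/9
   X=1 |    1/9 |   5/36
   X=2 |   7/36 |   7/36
0.7582 dits

Joint entropy is H(X,Y) = -Σ_{x,y} p(x,y) log p(x,y).

Summing over all non-zero entries:
H(X,Y) = -[1/4·log_10(1/4) + 1/9·log_10(1/9) + 1/9·log_10(1/9) + 5/36·log_10(5/36) + 7/36·log_10(7/36) + 7/36·log_10(7/36)]
H(X,Y) = 0.7582 dits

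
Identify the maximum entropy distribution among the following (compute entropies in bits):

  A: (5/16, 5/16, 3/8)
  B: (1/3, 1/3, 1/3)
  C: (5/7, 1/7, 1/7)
B

For a discrete distribution over n outcomes, entropy is maximized by the uniform distribution.

Computing entropies:
H(A) = 1.5794 bits
H(B) = 1.5850 bits
H(C) = 1.1488 bits

The uniform distribution (where all probabilities equal 1/3) achieves the maximum entropy of log_2(3) = 1.5850 bits.

Distribution B has the highest entropy.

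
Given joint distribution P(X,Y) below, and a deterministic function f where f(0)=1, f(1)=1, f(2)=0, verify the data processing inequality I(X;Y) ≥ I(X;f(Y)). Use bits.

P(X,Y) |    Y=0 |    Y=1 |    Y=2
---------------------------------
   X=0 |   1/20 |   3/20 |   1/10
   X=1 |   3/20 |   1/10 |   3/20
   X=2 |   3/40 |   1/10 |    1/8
I(X;Y) = 0.0443, I(X;f(Y)) = 0.0032, inequality holds: 0.0443 ≥ 0.0032

Data Processing Inequality: For any Markov chain X → Y → Z, we have I(X;Y) ≥ I(X;Z).

Here Z = f(Y) is a deterministic function of Y, forming X → Y → Z.

Original I(X;Y) = 0.0443 bits

After applying f:
P(X,Z) where Z=f(Y):
- P(X,Z=0) = P(X,Y=2)
- P(X,Z=1) = P(X,Y=0) + P(X,Y=1)

I(X;Z) = I(X;f(Y)) = 0.0032 bits

Verification: 0.0443 ≥ 0.0032 ✓

Information cannot be created by processing; the function f can only lose information about X.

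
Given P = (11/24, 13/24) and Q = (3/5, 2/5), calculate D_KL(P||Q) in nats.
0.0408 nats

KL divergence: D_KL(P||Q) = Σ p(x) log(p(x)/q(x))

Computing term by term:
  x=0: 11/24 × log_e[(11/24)/(3/5)] = 11/24 × -0.2693 = -0.1234
  x=1: 13/24 × log_e[(13/24)/(2/5)] = 13/24 × 0.3032 = 0.1642

D_KL(P||Q) = 0.0408 nats

Note: KL divergence is always non-negative and equals 0 iff P = Q.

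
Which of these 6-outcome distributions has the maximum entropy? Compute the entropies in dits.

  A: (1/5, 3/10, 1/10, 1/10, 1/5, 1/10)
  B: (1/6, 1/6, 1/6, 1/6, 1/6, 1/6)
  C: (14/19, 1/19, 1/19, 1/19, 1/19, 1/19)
B

For a discrete distribution over n outcomes, entropy is maximized by the uniform distribution.

Computing entropies:
H(A) = 0.7365 dits
H(B) = 0.7782 dits
H(C) = 0.4342 dits

The uniform distribution (where all probabilities equal 1/6) achieves the maximum entropy of log_10(6) = 0.7782 dits.

Distribution B has the highest entropy.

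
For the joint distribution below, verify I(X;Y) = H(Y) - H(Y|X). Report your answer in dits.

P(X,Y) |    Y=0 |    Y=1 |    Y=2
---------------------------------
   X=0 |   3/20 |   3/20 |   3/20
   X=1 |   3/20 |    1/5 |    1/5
I(X;Y) = 0.0009 dits

Mutual information has multiple equivalent forms:
- I(X;Y) = H(X) - H(X|Y)
- I(X;Y) = H(Y) - H(Y|X)
- I(X;Y) = H(X) + H(Y) - H(X,Y)

Computing all quantities:
H(X) = 0.2989, H(Y) = 0.4760, H(X,Y) = 0.7739
H(X|Y) = 0.2979, H(Y|X) = 0.4751

Verification:
H(X) - H(X|Y) = 0.2989 - 0.2979 = 0.0009
H(Y) - H(Y|X) = 0.4760 - 0.4751 = 0.0009
H(X) + H(Y) - H(X,Y) = 0.2989 + 0.4760 - 0.7739 = 0.0009

All forms give I(X;Y) = 0.0009 dits. ✓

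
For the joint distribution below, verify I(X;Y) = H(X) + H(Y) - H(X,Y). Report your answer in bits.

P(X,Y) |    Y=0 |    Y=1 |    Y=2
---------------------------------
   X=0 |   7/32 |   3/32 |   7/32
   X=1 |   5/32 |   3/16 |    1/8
I(X;Y) = 0.0464 bits

Mutual information has multiple equivalent forms:
- I(X;Y) = H(X) - H(X|Y)
- I(X;Y) = H(Y) - H(Y|X)
- I(X;Y) = H(X) + H(Y) - H(X,Y)

Computing all quantities:
H(X) = 0.9972, H(Y) = 1.5749, H(X,Y) = 2.5257
H(X|Y) = 0.9508, H(Y|X) = 1.5285

Verification:
H(X) - H(X|Y) = 0.9972 - 0.9508 = 0.0464
H(Y) - H(Y|X) = 1.5749 - 1.5285 = 0.0464
H(X) + H(Y) - H(X,Y) = 0.9972 + 1.5749 - 2.5257 = 0.0464

All forms give I(X;Y) = 0.0464 bits. ✓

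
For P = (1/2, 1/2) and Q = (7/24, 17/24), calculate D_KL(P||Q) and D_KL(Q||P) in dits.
D_KL(P||Q) = 0.0414, D_KL(Q||P) = 0.0389

KL divergence is not symmetric: D_KL(P||Q) ≠ D_KL(Q||P) in general.

D_KL(P||Q) = 0.0414 dits
D_KL(Q||P) = 0.0389 dits

No, they are not equal!

This asymmetry is why KL divergence is not a true distance metric.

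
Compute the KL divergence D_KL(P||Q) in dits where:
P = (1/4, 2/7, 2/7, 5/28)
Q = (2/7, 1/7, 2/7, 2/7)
0.0351 dits

KL divergence: D_KL(P||Q) = Σ p(x) log(p(x)/q(x))

Computing term by term:
  x=0: 1/4 × log_10[(1/4)/(2/7)] = 1/4 × -0.0580 = -0.0145
  x=1: 2/7 × log_10[(2/7)/(1/7)] = 2/7 × 0.3010 = 0.0860
  x=2: 2/7 × log_10[(2/7)/(2/7)] = 2/7 × 0.0000 = 0.0000
  x=3: 5/28 × log_10[(5/28)/(2/7)] = 5/28 × -0.2041 = -0.0364

D_KL(P||Q) = 0.0351 dits

Note: KL divergence is always non-negative and equals 0 iff P = Q.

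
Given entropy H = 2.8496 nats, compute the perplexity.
17.2809

Perplexity is e^H (or exp(H) for natural log).

H = 2.8496 nats
Perplexity = e^2.8496 = 17.2809

Interpretation: The model's uncertainty is equivalent to choosing uniformly among 17.3 options.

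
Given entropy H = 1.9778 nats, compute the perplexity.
7.2268

Perplexity is e^H (or exp(H) for natural log).

H = 1.9778 nats
Perplexity = e^1.9778 = 7.2268

Interpretation: The model's uncertainty is equivalent to choosing uniformly among 7.2 options.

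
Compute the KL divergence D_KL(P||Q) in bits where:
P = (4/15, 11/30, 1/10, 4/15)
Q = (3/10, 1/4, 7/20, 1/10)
0.3539 bits

KL divergence: D_KL(P||Q) = Σ p(x) log(p(x)/q(x))

Computing term by term:
  x=0: 4/15 × log_2[(4/15)/(3/10)] = 4/15 × -0.1699 = -0.0453
  x=1: 11/30 × log_2[(11/30)/(1/4)] = 11/30 × 0.5525 = 0.2026
  x=2: 1/10 × log_2[(1/10)/(7/20)] = 1/10 × -1.8074 = -0.1807
  x=3: 4/15 × log_2[(4/15)/(1/10)] = 4/15 × 1.4150 = 0.3773

D_KL(P||Q) = 0.3539 bits

Note: KL divergence is always non-negative and equals 0 iff P = Q.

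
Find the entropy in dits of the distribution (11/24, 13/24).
0.2995 dits

Shannon entropy is H(X) = -Σ p(x) log p(x).

For P = (11/24, 13/24):
H = -11/24 × log_10(11/24) -13/24 × log_10(13/24)
H = 0.2995 dits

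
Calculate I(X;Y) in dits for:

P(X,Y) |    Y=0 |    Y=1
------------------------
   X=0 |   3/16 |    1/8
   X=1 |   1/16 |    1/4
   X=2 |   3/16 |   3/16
0.0255 dits

Mutual information: I(X;Y) = H(X) + H(Y) - H(X,Y)

Marginals:
P(X) = (5/16, 5/16, 3/8), H(X) = 0.4755 dits
P(Y) = (7/16, 9/16), H(Y) = 0.2976 dits

Joint entropy: H(X,Y) = 0.7476 dits

I(X;Y) = 0.4755 + 0.2976 - 0.7476 = 0.0255 dits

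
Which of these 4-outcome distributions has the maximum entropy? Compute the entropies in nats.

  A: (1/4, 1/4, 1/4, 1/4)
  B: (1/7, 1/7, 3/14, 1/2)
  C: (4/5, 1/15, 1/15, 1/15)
A

For a discrete distribution over n outcomes, entropy is maximized by the uniform distribution.

Computing entropies:
H(A) = 1.3863 nats
H(B) = 1.2326 nats
H(C) = 0.7201 nats

The uniform distribution (where all probabilities equal 1/4) achieves the maximum entropy of log_e(4) = 1.3863 nats.

Distribution A has the highest entropy.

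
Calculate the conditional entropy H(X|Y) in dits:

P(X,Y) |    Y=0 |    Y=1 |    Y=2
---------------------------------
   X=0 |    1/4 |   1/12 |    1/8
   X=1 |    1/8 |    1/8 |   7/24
0.2751 dits

Using the chain rule: H(X|Y) = H(X,Y) - H(Y)

First, compute H(X,Y) = 0.7352 dits

Marginal P(Y) = (3/8, 5/24, 5/12)
H(Y) = 0.4601 dits

H(X|Y) = H(X,Y) - H(Y) = 0.7352 - 0.4601 = 0.2751 dits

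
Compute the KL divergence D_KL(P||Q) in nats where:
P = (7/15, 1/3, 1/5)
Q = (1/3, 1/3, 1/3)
0.0549 nats

KL divergence: D_KL(P||Q) = Σ p(x) log(p(x)/q(x))

Computing term by term:
  x=0: 7/15 × log_e[(7/15)/(1/3)] = 7/15 × 0.3365 = 0.1570
  x=1: 1/3 × log_e[(1/3)/(1/3)] = 1/3 × 0.0000 = 0.0000
  x=2: 1/5 × log_e[(1/5)/(1/3)] = 1/5 × -0.5108 = -0.1022

D_KL(P||Q) = 0.0549 nats

Note: KL divergence is always non-negative and equals 0 iff P = Q.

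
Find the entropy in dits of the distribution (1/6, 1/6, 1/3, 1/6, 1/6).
0.6778 dits

Shannon entropy is H(X) = -Σ p(x) log p(x).

For P = (1/6, 1/6, 1/3, 1/6, 1/6):
H = -1/6 × log_10(1/6) -1/6 × log_10(1/6) -1/3 × log_10(1/3) -1/6 × log_10(1/6) -1/6 × log_10(1/6)
H = 0.6778 dits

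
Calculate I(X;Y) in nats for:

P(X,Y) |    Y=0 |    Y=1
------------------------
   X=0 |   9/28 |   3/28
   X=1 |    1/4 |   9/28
0.0503 nats

Mutual information: I(X;Y) = H(X) + H(Y) - H(X,Y)

Marginals:
P(X) = (3/7, 4/7), H(X) = 0.6829 nats
P(Y) = (4/7, 3/7), H(Y) = 0.6829 nats

Joint entropy: H(X,Y) = 1.3155 nats

I(X;Y) = 0.6829 + 0.6829 - 1.3155 = 0.0503 nats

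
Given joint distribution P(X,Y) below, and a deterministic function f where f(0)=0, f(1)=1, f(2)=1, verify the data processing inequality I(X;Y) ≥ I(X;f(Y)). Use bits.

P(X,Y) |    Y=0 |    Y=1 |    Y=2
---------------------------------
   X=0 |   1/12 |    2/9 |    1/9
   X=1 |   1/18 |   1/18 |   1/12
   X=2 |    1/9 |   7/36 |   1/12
I(X;Y) = 0.0344, I(X;f(Y)) = 0.0070, inequality holds: 0.0344 ≥ 0.0070

Data Processing Inequality: For any Markov chain X → Y → Z, we have I(X;Y) ≥ I(X;Z).

Here Z = f(Y) is a deterministic function of Y, forming X → Y → Z.

Original I(X;Y) = 0.0344 bits

After applying f:
P(X,Z) where Z=f(Y):
- P(X,Z=0) = P(X,Y=0)
- P(X,Z=1) = P(X,Y=1) + P(X,Y=2)

I(X;Z) = I(X;f(Y)) = 0.0070 bits

Verification: 0.0344 ≥ 0.0070 ✓

Information cannot be created by processing; the function f can only lose information about X.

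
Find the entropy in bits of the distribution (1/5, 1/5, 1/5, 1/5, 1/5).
2.3219 bits

Shannon entropy is H(X) = -Σ p(x) log p(x).

For P = (1/5, 1/5, 1/5, 1/5, 1/5):
H = -1/5 × log_2(1/5) -1/5 × log_2(1/5) -1/5 × log_2(1/5) -1/5 × log_2(1/5) -1/5 × log_2(1/5)
H = 2.3219 bits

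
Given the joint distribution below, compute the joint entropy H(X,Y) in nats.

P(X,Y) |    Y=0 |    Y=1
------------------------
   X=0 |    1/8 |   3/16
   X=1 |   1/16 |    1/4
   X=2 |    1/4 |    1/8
1.7002 nats

Joint entropy is H(X,Y) = -Σ_{x,y} p(x,y) log p(x,y).

Summing over all non-zero entries:
H(X,Y) = -[1/8·log_e(1/8) + 3/16·log_e(3/16) + 1/16·log_e(1/16) + 1/4·log_e(1/4) + 1/4·log_e(1/4) + 1/8·log_e(1/8)]
H(X,Y) = 1.7002 nats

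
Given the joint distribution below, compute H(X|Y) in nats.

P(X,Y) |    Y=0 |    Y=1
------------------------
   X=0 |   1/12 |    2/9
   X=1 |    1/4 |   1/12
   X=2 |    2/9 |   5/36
1.0164 nats

Using the chain rule: H(X|Y) = H(X,Y) - H(Y)

First, compute H(X,Y) = 1.7034 nats

Marginal P(Y) = (5/9, 4/9)
H(Y) = 0.6870 nats

H(X|Y) = H(X,Y) - H(Y) = 1.7034 - 0.6870 = 1.0164 nats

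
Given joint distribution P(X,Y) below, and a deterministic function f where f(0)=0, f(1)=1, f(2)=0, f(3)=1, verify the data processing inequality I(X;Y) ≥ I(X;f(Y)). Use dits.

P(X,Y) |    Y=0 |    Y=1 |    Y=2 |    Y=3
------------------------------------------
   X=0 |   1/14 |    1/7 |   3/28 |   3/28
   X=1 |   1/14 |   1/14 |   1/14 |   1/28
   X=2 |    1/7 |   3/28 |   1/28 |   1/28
I(X;Y) = 0.0217, I(X;f(Y)) = 0.0046, inequality holds: 0.0217 ≥ 0.0046

Data Processing Inequality: For any Markov chain X → Y → Z, we have I(X;Y) ≥ I(X;Z).

Here Z = f(Y) is a deterministic function of Y, forming X → Y → Z.

Original I(X;Y) = 0.0217 dits

After applying f:
P(X,Z) where Z=f(Y):
- P(X,Z=0) = P(X,Y=0) + P(X,Y=2)
- P(X,Z=1) = P(X,Y=1) + P(X,Y=3)

I(X;Z) = I(X;f(Y)) = 0.0046 dits

Verification: 0.0217 ≥ 0.0046 ✓

Information cannot be created by processing; the function f can only lose information about X.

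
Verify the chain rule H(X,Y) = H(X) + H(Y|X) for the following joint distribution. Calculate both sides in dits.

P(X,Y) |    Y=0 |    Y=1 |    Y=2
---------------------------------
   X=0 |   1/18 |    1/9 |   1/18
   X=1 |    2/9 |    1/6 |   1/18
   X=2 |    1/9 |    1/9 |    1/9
H(X,Y) = 0.9082, H(X) = 0.4607, H(Y|X) = 0.4474 (all in dits)

Chain rule: H(X,Y) = H(X) + H(Y|X)

Left side — joint entropy directly:
H(X,Y) = -Σ p(x,y) log p(x,y) = 0.9082 dits

Right side — compute H(Y|X) from the conditional distributions:
P(X) = (2/9, 4/9, 1/3), so H(X) = 0.4607 dits
H(Y|X) = Σ_x P(X=x) · H(Y|X=x):
  P(Y|X=0) = (1/4, 1/2, 1/4), H(Y|X=0) = 0.4515, weight P(X=0) = 2/9
  P(Y|X=1) = (1/2, 3/8, 1/8), H(Y|X=1) = 0.4231, weight P(X=1) = 4/9
  P(Y|X=2) = (1/3, 1/3, 1/3), H(Y|X=2) = 0.4771, weight P(X=2) = 1/3
H(Y|X) = 0.4474 dits

H(X) + H(Y|X) = 0.4607 + 0.4474 = 0.9082 dits

Both sides equal 0.9082 dits. ✓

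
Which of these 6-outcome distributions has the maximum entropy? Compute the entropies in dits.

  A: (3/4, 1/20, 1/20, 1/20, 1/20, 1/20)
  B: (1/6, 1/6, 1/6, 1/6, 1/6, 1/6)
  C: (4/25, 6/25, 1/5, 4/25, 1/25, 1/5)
B

For a discrete distribution over n outcomes, entropy is maximized by the uniform distribution.

Computing entropies:
H(A) = 0.4190 dits
H(B) = 0.7782 dits
H(C) = 0.7389 dits

The uniform distribution (where all probabilities equal 1/6) achieves the maximum entropy of log_10(6) = 0.7782 dits.

Distribution B has the highest entropy.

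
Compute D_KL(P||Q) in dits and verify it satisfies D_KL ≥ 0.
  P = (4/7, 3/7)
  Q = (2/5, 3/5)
0.0259 dits

KL divergence satisfies the Gibbs inequality: D_KL(P||Q) ≥ 0 for all distributions P, Q.

D_KL(P||Q) = Σ p(x) log(p(x)/q(x))
Term by term:
  x=0: 4/7 × log_10[(4/7)/(2/5)] = 0.0885
  x=1: 3/7 × log_10[(3/7)/(3/5)] = -0.0626
D_KL(P||Q) = 0.0259 dits

D_KL(P||Q) = 0.0259 ≥ 0 ✓

This non-negativity is a fundamental property: relative entropy cannot be negative because it measures how different Q is from P.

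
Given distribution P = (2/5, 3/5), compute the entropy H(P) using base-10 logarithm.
0.2923 dits

Shannon entropy is H(X) = -Σ p(x) log p(x).

For P = (2/5, 3/5):
H = -2/5 × log_10(2/5) -3/5 × log_10(3/5)
H = 0.2923 dits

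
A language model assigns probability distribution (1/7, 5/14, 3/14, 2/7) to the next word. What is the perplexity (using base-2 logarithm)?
3.7952

Perplexity is 2^H (or exp(H) for natural log).

First, H = -Σ p log p = 1.9242 bits
Perplexity = 2^1.9242 = 3.7952

Interpretation: The model's uncertainty is equivalent to choosing uniformly among 3.8 options.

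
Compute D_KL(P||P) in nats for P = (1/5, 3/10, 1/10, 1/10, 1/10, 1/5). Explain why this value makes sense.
0.0000 nats

KL divergence satisfies the Gibbs inequality: D_KL(P||Q) ≥ 0 for all distributions P, Q.

D_KL(P||Q) = Σ p(x) log(p(x)/q(x))
Each term is p(x) × log_e(p(x)/p(x)) = p(x) × log_e(1) = 0, so the sum is 0.
D_KL(P||Q) = 0.0000 nats

When P = Q, the KL divergence is exactly 0, as there is no 'divergence' between identical distributions.

This non-negativity is a fundamental property: relative entropy cannot be negative because it measures how different Q is from P.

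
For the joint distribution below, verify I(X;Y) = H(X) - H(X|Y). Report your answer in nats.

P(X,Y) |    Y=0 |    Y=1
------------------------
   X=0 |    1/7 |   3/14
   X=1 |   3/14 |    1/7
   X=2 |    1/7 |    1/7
I(X;Y) = 0.0144 nats

Mutual information has multiple equivalent forms:
- I(X;Y) = H(X) - H(X|Y)
- I(X;Y) = H(Y) - H(Y|X)
- I(X;Y) = H(X) + H(Y) - H(X,Y)

Computing all quantities:
H(X) = 1.0934, H(Y) = 0.6931, H(X,Y) = 1.7721
H(X|Y) = 1.0790, H(Y|X) = 0.6788

Verification:
H(X) - H(X|Y) = 1.0934 - 1.0790 = 0.0144
H(Y) - H(Y|X) = 0.6931 - 0.6788 = 0.0144
H(X) + H(Y) - H(X,Y) = 1.0934 + 0.6931 - 1.7721 = 0.0144

All forms give I(X;Y) = 0.0144 nats. ✓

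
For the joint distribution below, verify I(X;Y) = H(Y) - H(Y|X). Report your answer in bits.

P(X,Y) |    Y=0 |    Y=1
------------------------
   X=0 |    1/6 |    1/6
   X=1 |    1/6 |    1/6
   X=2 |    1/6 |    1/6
I(X;Y) = 0.0000 bits

Mutual information has multiple equivalent forms:
- I(X;Y) = H(X) - H(X|Y)
- I(X;Y) = H(Y) - H(Y|X)
- I(X;Y) = H(X) + H(Y) - H(X,Y)

Computing all quantities:
H(X) = 1.5850, H(Y) = 1.0000, H(X,Y) = 2.5850
H(X|Y) = 1.5850, H(Y|X) = 1.0000

Verification:
H(X) - H(X|Y) = 1.5850 - 1.5850 = 0.0000
H(Y) - H(Y|X) = 1.0000 - 1.0000 = 0.0000
H(X) + H(Y) - H(X,Y) = 1.5850 + 1.0000 - 2.5850 = 0.0000

All forms give I(X;Y) = 0.0000 bits. ✓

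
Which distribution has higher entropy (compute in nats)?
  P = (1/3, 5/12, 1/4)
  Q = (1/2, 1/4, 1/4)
P

Computing entropies in nats:
H(P) = 1.0776
H(Q) = 1.0397

Distribution P has higher entropy.

Intuition: The distribution closer to uniform (more spread out) has higher entropy.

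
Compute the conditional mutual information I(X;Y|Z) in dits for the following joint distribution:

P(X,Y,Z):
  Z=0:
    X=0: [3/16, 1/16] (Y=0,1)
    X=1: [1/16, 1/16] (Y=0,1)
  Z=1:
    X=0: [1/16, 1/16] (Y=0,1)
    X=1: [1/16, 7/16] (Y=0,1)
0.0214 dits

Conditional mutual information: I(X;Y|Z) = H(X|Z) + H(Y|Z) - H(X,Y|Z)

H(Z) = 0.2873
H(X,Z) = 0.5268 → H(X|Z) = 0.2395
H(Y,Z) = 0.5268 → H(Y|Z) = 0.2395
H(X,Y,Z) = 0.7449 → H(X,Y|Z) = 0.4576

I(X;Y|Z) = 0.2395 + 0.2395 - 0.4576 = 0.0214 dits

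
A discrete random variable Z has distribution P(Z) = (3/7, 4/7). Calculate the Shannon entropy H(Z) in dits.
0.2966 dits

Shannon entropy is H(X) = -Σ p(x) log p(x).

For P = (3/7, 4/7):
H = -3/7 × log_10(3/7) -4/7 × log_10(4/7)
H = 0.2966 dits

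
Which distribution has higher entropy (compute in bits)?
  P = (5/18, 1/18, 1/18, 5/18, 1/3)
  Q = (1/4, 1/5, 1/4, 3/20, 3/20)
Q

Computing entropies in bits:
H(P) = 2.0183
H(Q) = 2.2855

Distribution Q has higher entropy.

Intuition: The distribution closer to uniform (more spread out) has higher entropy.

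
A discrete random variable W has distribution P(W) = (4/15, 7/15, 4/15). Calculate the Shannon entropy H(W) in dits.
0.4606 dits

Shannon entropy is H(X) = -Σ p(x) log p(x).

For P = (4/15, 7/15, 4/15):
H = -4/15 × log_10(4/15) -7/15 × log_10(7/15) -4/15 × log_10(4/15)
H = 0.4606 dits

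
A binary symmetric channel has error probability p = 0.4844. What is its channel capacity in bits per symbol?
0.0007 bits

For a binary symmetric channel (BSC) with error probability p:
Capacity C = 1 - H(p) bits per symbol

where H(p) = -p log₂(p) - (1-p) log₂(1-p) is the binary entropy function.

H(0.4844) = 0.9993 bits
C = 1 - 0.9993 = 0.0007 bits per symbol

This means we can reliably transmit up to 0.0007 bits of information per channel use.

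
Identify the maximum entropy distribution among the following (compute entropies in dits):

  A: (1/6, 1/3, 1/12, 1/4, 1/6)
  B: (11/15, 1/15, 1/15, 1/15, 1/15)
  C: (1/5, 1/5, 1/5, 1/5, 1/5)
C

For a discrete distribution over n outcomes, entropy is maximized by the uniform distribution.

Computing entropies:
H(A) = 0.6589 dits
H(B) = 0.4124 dits
H(C) = 0.6990 dits

The uniform distribution (where all probabilities equal 1/5) achieves the maximum entropy of log_10(5) = 0.6990 dits.

Distribution C has the highest entropy.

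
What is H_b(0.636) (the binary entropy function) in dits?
0.2848 dits

The binary entropy function is:
H(p) = -p log(p) - (1-p) log(1-p)

H(0.636) = -0.636 × log_10(0.636) - 0.364 × log_10(0.364)
H(0.636) = 0.2848 dits

Note: Binary entropy is maximized at p=0.5 (H=1 bit) and minimized at p=0 or p=1 (H=0).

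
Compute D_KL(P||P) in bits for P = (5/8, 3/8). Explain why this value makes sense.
0.0000 bits

KL divergence satisfies the Gibbs inequality: D_KL(P||Q) ≥ 0 for all distributions P, Q.

D_KL(P||Q) = Σ p(x) log(p(x)/q(x))
Each term is p(x) × log_2(p(x)/p(x)) = p(x) × log_2(1) = 0, so the sum is 0.
D_KL(P||Q) = 0.0000 bits

When P = Q, the KL divergence is exactly 0, as there is no 'divergence' between identical distributions.

This non-negativity is a fundamental property: relative entropy cannot be negative because it measures how different Q is from P.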